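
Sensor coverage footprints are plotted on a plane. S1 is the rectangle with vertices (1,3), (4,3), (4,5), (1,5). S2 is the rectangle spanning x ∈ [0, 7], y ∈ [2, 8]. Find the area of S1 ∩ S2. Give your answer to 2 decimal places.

6.00

|S1∩S2|: x∈[1,4], y∈[3,5] → 3·2 = 6.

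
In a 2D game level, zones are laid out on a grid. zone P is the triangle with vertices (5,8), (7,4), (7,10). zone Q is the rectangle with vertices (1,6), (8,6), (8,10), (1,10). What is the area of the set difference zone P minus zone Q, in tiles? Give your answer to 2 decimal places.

|zone P| = 6, |zone P∩zone Q| = 5.
|zone P ∖ zone Q| = |zone P| − |zone P∩zone Q| = 6 − 5 = 1.00.

1.00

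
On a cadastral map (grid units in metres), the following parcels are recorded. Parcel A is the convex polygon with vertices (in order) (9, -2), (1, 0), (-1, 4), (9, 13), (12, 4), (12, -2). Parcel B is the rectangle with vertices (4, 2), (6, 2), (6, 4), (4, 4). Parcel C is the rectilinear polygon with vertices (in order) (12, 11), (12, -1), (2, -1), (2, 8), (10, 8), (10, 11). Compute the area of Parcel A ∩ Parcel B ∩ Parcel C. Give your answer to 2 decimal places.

4.00

The intersection is the polygon with vertices (4,4), (6,4), (6,2), (4,2).
By the shoelace formula its area is 4.00.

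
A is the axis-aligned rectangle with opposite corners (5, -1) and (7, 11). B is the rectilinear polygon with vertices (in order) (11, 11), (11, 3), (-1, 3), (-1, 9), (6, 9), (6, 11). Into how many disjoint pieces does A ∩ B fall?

A ∩ B is a single connected region.

1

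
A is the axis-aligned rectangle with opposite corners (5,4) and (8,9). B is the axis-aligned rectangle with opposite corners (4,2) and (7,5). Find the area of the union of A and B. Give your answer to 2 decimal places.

By inclusion–exclusion:
Individual areas: |A| = 15, |B| = 9.
|A∩B|: x∈[5,7], y∈[4,5] → 2·1 = 2.
|A ∪ B| = 24 − 2 = 22.00.

22.00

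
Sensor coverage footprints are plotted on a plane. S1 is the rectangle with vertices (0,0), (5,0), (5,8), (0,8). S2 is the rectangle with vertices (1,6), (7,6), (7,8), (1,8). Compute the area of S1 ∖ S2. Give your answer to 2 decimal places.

|S1∩S2|: x∈[1,5], y∈[6,8] → 4·2 = 8.
|S1| = 40.
|S1 ∖ S2| = |S1| − |S1∩S2| = 40 − 8 = 32.00.

32.00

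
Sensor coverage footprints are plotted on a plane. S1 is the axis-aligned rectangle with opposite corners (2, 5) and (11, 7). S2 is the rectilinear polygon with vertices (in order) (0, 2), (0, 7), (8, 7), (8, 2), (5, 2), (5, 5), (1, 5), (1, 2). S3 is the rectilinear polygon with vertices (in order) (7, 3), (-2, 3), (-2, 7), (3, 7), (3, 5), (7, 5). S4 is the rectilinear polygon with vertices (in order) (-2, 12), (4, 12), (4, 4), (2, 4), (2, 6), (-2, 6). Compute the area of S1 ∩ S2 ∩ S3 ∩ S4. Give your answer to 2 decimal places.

2.00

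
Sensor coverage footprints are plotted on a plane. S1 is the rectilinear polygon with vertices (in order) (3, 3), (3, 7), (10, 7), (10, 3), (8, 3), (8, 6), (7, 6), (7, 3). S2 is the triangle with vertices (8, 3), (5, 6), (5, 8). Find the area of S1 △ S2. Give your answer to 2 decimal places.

23.27

|S1| = 25, |S2| = 3, |S1∩S2| = 2.3667.
|S1 △ S2| = |S1| + |S2| − 2·|S1∩S2| = 25 + 3 − 4.7333 = 23.27.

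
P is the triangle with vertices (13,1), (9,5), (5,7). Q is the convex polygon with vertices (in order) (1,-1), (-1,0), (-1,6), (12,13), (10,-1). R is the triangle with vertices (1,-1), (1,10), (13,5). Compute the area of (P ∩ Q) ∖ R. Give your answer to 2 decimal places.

|P ∩ Q| = 3.2722.
|(P ∩ Q) ∩ R| = 2.9333.
|(P ∩ Q) ∖ R| = 3.2722 − 2.9333 = 0.34.

0.34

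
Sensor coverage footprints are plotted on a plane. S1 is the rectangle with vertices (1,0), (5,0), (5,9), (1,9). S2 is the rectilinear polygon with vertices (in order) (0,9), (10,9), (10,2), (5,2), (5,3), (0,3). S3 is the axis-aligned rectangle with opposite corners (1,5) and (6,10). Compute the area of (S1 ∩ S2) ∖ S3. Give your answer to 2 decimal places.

8.00

|S1 ∩ S2| = 24.
|(S1 ∩ S2) ∩ S3| = 16.
|(S1 ∩ S2) ∖ S3| = 24 − 16 = 8.00.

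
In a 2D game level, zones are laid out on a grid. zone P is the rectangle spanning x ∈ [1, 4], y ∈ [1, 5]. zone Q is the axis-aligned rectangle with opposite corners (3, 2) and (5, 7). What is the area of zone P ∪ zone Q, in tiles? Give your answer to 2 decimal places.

By inclusion–exclusion:
Individual areas: |zone P| = 12, |zone Q| = 10.
|zone P∩zone Q|: x∈[3,4], y∈[2,5] → 1·3 = 3.
|zone P ∪ zone Q| = 22 − 3 = 19.00.

19.00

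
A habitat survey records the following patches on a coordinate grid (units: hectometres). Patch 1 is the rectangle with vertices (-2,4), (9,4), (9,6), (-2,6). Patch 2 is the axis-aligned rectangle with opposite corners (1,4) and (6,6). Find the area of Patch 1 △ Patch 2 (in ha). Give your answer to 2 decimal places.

12.00

|Patch 1∩Patch 2|: x∈[1,6], y∈[4,6] → 5·2 = 10.
|Patch 1 △ Patch 2| = |Patch 1| + |Patch 2| − 2·|Patch 1∩Patch 2| = 22 + 10 − 20 = 12.00.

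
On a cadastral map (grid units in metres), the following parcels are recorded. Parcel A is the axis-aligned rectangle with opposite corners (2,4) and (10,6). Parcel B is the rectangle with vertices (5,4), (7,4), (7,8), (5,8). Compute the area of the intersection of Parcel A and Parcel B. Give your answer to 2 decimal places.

|Parcel A∩Parcel B|: x∈[5,7], y∈[4,6] → 2·2 = 4.

4.00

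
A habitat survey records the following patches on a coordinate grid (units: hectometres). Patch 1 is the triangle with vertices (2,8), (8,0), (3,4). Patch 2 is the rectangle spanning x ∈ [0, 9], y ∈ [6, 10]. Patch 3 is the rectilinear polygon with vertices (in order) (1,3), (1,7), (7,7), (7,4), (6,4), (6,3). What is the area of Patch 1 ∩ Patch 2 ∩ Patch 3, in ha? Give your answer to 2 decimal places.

0.75

The intersection is the polygon with vertices (2.5,6), (2.25,7), (2.75,7), (3.5,6).
By the shoelace formula its area is 0.75.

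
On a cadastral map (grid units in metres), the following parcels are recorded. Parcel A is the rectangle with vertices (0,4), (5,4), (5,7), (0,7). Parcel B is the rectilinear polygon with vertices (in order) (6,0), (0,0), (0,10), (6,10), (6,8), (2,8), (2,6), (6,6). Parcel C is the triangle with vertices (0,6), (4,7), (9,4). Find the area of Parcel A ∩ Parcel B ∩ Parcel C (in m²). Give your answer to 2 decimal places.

The intersection is the polygon with vertices (2,6), (5,6), (5,4.889), (0,6), (2,6.5).
By the shoelace formula its area is 3.28.

3.28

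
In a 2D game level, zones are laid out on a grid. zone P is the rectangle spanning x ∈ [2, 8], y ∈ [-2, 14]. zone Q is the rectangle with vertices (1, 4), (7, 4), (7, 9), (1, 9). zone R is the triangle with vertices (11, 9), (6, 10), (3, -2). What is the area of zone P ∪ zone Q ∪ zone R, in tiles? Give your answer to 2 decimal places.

By inclusion–exclusion:
Individual areas: |zone P| = 96, |zone Q| = 30, |zone R| = 31.5.
|zone P∩zone Q|: x∈[2,7], y∈[4,9] → 5·5 = 25.
|zone P∩zone R| = 24.4125.
|zone Q∩zone R| = 9.375.
|zone P∩zone Q∩zone R| = 9.375.
|zone P ∪ zone Q ∪ zone R| = 157.5 − 58.7875 + 9.375 = 108.09.

108.09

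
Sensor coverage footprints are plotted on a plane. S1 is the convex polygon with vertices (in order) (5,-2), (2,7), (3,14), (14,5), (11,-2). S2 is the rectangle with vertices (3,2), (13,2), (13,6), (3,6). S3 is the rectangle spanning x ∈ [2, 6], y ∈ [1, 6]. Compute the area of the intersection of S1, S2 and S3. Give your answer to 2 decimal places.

11.33

The intersection is the polygon with vertices (3,6), (6,6), (6,2), (3.667,2), (3,4).
By the shoelace formula its area is 11.33.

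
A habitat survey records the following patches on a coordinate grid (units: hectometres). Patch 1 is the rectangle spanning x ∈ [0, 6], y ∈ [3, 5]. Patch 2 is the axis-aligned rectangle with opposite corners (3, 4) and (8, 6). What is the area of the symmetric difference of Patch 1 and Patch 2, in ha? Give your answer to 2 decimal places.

|Patch 1∩Patch 2|: x∈[3,6], y∈[4,5] → 3·1 = 3.
|Patch 1 △ Patch 2| = |Patch 1| + |Patch 2| − 2·|Patch 1∩Patch 2| = 12 + 10 − 6 = 16.00.

16.00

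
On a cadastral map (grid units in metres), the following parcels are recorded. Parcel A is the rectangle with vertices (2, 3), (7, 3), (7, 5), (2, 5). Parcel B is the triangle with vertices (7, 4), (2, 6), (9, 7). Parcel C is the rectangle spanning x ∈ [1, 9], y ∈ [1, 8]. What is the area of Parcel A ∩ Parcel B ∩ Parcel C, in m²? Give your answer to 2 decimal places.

1.25

The intersection is the polygon with vertices (7,4), (4.5,5), (7,5).
By the shoelace formula its area is 1.25.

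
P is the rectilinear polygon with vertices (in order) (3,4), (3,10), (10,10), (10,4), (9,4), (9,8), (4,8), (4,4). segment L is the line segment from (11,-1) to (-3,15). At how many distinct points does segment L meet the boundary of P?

2

The segment meets the boundary at (3,8.143), (4,7).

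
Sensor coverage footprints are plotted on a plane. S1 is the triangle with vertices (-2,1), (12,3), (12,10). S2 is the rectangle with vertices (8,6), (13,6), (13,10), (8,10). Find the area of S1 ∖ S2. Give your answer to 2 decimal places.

38.14

|S1| = 49, |S1∩S2| = 10.8571.
|S1 ∖ S2| = |S1| − |S1∩S2| = 49 − 10.8571 = 38.14.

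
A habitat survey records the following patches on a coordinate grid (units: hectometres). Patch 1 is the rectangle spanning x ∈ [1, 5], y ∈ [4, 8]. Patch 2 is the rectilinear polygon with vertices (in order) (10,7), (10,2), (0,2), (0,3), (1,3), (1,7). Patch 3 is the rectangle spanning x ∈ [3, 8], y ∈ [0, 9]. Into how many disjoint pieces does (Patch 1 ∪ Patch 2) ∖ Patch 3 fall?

(Patch 1 ∪ Patch 2) ∖ Patch 3 splits into 2 disjoint pieces (area 13, area 10).

2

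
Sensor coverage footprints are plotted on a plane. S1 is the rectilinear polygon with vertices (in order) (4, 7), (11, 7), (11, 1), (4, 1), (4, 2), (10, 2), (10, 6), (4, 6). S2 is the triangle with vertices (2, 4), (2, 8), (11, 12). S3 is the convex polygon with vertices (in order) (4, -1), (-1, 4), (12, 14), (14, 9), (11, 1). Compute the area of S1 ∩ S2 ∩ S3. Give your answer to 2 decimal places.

The intersection is the polygon with vertices (4.25,6), (4,6), (4,7), (5.375,7).
By the shoelace formula its area is 0.81.

0.81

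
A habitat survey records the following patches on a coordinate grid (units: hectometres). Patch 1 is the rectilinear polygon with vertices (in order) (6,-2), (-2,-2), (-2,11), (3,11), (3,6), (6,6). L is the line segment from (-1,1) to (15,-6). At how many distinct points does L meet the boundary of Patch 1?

1

The segment meets the boundary at (5.857,-2).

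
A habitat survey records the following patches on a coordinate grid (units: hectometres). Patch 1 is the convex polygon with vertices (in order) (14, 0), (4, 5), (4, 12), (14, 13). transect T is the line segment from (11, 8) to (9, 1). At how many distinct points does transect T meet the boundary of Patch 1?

1

The segment meets the boundary at (9.375,2.312).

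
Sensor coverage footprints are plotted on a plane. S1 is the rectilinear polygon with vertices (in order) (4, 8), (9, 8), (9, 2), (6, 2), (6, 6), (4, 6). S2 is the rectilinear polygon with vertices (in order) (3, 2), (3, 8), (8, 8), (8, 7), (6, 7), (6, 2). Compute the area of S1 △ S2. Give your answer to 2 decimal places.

|S1| = 22, |S2| = 20, |S1∩S2| = 6.
|S1 △ S2| = |S1| + |S2| − 2·|S1∩S2| = 22 + 20 − 12 = 30.00.

30.00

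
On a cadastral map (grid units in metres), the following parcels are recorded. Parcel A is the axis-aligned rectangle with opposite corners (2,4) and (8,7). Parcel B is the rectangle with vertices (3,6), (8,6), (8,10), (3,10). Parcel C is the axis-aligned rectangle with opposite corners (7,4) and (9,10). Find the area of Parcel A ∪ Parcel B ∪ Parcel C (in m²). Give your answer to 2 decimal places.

By inclusion–exclusion:
Individual areas: |Parcel A| = 18, |Parcel B| = 20, |Parcel C| = 12.
|Parcel A∩Parcel B|: x∈[3,8], y∈[6,7] → 5·1 = 5.
|Parcel A∩Parcel C|: x∈[7,8], y∈[4,7] → 1·3 = 3.
|Parcel B∩Parcel C|: x∈[7,8], y∈[6,10] → 1·4 = 4.
|Parcel A∩Parcel B∩Parcel C| = 1.
|Parcel A ∪ Parcel B ∪ Parcel C| = 50 − 12 + 1 = 39.00.

39.00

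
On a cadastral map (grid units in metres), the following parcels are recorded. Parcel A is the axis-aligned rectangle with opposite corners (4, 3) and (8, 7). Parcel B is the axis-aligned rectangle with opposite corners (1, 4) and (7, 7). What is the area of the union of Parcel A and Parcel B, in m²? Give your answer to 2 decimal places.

25.00

By inclusion–exclusion:
Individual areas: |Parcel A| = 16, |Parcel B| = 18.
|Parcel A∩Parcel B|: x∈[4,7], y∈[4,7] → 3·3 = 9.
|Parcel A ∪ Parcel B| = 34 − 9 = 25.00.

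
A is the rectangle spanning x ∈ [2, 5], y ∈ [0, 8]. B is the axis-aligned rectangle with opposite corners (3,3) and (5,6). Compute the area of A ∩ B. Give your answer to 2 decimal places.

|A∩B|: x∈[3,5], y∈[3,6] → 2·3 = 6.

6.00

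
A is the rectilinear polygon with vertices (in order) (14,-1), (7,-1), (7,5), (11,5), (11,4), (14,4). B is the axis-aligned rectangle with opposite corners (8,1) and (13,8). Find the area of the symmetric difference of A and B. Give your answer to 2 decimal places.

|A| = 39, |B| = 35, |A∩B| = 18.
|A △ B| = |A| + |B| − 2·|A∩B| = 39 + 35 − 36 = 38.00.

38.00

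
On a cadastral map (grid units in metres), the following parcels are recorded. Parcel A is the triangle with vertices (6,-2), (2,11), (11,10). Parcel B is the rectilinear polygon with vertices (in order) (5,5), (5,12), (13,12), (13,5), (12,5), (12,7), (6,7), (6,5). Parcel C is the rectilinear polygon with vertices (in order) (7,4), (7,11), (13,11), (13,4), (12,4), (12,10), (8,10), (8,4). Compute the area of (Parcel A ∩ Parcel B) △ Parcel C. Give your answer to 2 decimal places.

|Parcel A ∩ Parcel B| = 20.125.
|(Parcel A ∩ Parcel B) ∩ Parcel C| = 3.8889.
|(Parcel A ∩ Parcel B) △ Parcel C| = 20.125 + 18 − 7.7778 = 30.35.

30.35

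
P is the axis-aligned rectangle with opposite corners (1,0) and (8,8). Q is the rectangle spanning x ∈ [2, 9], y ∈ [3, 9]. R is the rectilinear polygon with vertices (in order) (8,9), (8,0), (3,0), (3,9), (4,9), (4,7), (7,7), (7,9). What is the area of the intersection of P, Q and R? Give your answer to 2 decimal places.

22.00

The intersection is the polygon with vertices (8,3), (3,3), (3,8), (4,8), (4,7), (7,7), (7,8), (8,8).
By the shoelace formula its area is 22.00.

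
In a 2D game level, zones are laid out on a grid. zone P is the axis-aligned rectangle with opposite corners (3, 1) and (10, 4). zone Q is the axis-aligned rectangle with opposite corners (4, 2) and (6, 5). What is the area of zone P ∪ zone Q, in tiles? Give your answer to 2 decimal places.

23.00

By inclusion–exclusion:
Individual areas: |zone P| = 21, |zone Q| = 6.
|zone P∩zone Q|: x∈[4,6], y∈[2,4] → 2·2 = 4.
|zone P ∪ zone Q| = 27 − 4 = 23.00.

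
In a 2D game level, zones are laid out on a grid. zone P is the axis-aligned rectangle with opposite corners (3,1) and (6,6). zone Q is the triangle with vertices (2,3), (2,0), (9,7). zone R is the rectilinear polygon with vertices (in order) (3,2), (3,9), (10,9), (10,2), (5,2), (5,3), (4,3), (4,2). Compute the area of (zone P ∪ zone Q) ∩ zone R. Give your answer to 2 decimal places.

|zone P ∪ zone Q| = 19.7143.
|(zone P ∪ zone Q) ∩ zone R| = 12.93.

12.93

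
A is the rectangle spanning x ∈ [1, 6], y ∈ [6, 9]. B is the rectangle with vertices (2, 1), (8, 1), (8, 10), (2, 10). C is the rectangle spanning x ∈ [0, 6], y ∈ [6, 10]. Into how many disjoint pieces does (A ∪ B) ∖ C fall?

1

(A ∪ B) ∖ C is a single connected region.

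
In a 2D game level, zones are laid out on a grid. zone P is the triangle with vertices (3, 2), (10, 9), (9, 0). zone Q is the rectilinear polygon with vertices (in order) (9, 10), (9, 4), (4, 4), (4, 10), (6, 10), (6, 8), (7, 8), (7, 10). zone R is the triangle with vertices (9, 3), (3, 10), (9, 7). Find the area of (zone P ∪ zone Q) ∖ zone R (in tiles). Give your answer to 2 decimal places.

36.58

|zone P ∪ zone Q| = 48.
|(zone P ∪ zone Q) ∩ zone R| = 11.4167.
|(zone P ∪ zone Q) ∖ zone R| = 48 − 11.4167 = 36.58.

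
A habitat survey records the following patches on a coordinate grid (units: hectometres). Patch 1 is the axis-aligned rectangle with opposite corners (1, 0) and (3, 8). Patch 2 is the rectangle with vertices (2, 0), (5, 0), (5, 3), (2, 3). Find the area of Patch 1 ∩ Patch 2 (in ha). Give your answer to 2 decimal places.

|Patch 1∩Patch 2|: x∈[2,3], y∈[0,3] → 1·3 = 3.

3.00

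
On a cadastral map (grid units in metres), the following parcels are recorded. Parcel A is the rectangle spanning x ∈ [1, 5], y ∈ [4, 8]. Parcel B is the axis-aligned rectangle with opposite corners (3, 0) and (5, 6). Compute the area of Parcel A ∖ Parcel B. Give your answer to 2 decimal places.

12.00

|Parcel A∩Parcel B|: x∈[3,5], y∈[4,6] → 2·2 = 4.
|Parcel A| = 16.
|Parcel A ∖ Parcel B| = |Parcel A| − |Parcel A∩Parcel B| = 16 − 4 = 12.00.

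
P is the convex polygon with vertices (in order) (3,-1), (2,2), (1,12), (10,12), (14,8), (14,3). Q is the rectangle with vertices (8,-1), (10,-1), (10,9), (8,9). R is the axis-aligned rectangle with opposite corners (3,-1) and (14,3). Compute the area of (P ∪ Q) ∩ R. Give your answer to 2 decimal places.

26.36

The region (P ∪ Q) ∩ R is the polygon with vertices (10,1.546), (10,-1), (8,-1), (8,0.818), (3,-1), (3,3), (14,3).
By the shoelace formula its area is 26.36.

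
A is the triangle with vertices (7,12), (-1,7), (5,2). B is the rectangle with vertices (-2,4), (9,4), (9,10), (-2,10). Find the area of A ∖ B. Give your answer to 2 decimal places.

|A| = 35, |A∩B| = 29.4.
|A ∖ B| = |A| − |A∩B| = 35 − 29.4 = 5.60.

5.60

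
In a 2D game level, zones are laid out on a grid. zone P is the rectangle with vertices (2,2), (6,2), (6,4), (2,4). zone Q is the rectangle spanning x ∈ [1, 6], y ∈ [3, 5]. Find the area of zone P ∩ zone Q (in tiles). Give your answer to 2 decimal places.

4.00

|zone P∩zone Q|: x∈[2,6], y∈[3,4] → 4·1 = 4.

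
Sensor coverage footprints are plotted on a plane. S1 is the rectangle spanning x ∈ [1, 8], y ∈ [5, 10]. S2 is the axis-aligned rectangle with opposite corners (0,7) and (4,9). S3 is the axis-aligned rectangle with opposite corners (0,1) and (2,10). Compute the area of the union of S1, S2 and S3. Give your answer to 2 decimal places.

48.00

By inclusion–exclusion:
Individual areas: |S1| = 35, |S2| = 8, |S3| = 18.
|S1∩S2|: x∈[1,4], y∈[7,9] → 3·2 = 6.
|S1∩S3|: x∈[1,2], y∈[5,10] → 1·5 = 5.
|S2∩S3|: x∈[0,2], y∈[7,9] → 2·2 = 4.
|S1∩S2∩S3| = 2.
|S1 ∪ S2 ∪ S3| = 61 − 15 + 2 = 48.00.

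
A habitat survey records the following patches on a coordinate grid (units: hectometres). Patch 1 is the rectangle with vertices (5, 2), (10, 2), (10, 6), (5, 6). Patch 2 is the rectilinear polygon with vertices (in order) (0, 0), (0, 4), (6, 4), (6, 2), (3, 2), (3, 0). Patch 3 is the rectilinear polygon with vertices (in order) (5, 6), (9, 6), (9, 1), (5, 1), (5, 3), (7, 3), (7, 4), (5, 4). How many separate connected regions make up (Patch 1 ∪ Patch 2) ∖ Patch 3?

2

(Patch 1 ∪ Patch 2) ∖ Patch 3 splits into 2 disjoint pieces (area 4, area 18).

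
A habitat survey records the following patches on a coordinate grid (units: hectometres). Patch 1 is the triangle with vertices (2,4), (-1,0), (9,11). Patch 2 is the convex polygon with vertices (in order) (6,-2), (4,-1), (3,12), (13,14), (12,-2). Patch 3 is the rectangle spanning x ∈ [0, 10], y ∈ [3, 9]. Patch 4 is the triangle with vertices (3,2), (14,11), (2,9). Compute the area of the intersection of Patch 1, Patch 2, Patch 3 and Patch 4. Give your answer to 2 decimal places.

The intersection is the polygon with vertices (3.5,5.5), (7,9), (7.182,9), (3.539,4.993).
By the shoelace formula its area is 1.32.

1.32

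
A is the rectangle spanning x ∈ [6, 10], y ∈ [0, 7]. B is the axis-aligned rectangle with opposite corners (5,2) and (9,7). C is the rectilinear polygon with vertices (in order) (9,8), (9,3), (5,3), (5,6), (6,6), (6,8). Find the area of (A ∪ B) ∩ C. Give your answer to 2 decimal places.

15.00

The region (A ∪ B) ∩ C is the polygon with vertices (5,6), (6,6), (6,7), (9,7), (9,3), (5,3).
By the shoelace formula its area is 15.00.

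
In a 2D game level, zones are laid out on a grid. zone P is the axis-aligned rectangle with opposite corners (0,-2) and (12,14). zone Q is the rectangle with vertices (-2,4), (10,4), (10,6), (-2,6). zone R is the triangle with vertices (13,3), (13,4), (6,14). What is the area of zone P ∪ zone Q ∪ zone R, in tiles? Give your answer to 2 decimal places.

196.93

By inclusion–exclusion:
Individual areas: |zone P| = 192, |zone Q| = 24, |zone R| = 3.5.
|zone P∩zone Q|: x∈[0,10], y∈[4,6] → 10·2 = 20.
|zone P∩zone R| = 2.5714.
|zone Q∩zone R| = 0.
|zone P∩zone Q∩zone R| = 0.
|zone P ∪ zone Q ∪ zone R| = 219.5 − 22.5714 + 0 = 196.93.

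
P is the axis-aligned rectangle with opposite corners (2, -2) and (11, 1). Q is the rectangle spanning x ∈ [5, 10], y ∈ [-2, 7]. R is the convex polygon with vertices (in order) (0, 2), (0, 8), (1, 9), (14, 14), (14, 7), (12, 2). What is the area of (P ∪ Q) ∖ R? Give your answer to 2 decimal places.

32.00

|P ∪ Q| = 57.
|(P ∪ Q) ∩ R| = 25.
|(P ∪ Q) ∖ R| = 57 − 25 = 32.00.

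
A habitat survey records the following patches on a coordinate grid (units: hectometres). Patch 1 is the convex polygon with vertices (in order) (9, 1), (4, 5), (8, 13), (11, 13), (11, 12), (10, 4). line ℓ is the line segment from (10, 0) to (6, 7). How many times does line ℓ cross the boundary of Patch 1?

1

The segment meets the boundary at (9.158,1.474).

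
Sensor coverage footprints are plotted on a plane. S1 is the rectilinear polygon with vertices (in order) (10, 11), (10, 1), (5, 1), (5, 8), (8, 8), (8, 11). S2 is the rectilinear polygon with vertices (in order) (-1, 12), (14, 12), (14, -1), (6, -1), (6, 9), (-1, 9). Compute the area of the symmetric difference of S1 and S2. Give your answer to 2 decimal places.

|S1| = 41, |S2| = 125, |S1∩S2| = 34.
|S1 △ S2| = |S1| + |S2| − 2·|S1∩S2| = 41 + 125 − 68 = 98.00.

98.00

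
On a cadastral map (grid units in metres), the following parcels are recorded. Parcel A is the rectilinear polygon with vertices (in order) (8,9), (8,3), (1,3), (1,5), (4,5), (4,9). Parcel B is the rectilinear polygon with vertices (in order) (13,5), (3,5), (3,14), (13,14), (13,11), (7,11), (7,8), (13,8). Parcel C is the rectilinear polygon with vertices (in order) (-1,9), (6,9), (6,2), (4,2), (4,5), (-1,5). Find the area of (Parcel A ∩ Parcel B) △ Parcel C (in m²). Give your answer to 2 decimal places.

33.00

|Parcel A ∩ Parcel B| = 15.
|(Parcel A ∩ Parcel B) ∩ Parcel C| = 8.
|(Parcel A ∩ Parcel B) △ Parcel C| = 15 + 34 − 16 = 33.00.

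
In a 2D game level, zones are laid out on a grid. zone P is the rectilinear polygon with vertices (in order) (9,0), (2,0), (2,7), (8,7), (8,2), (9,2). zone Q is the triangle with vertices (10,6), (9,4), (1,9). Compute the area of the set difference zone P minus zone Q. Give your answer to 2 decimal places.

39.65

|zone P| = 44, |zone P∩zone Q| = 4.3458.
|zone P ∖ zone Q| = |zone P| − |zone P∩zone Q| = 44 − 4.3458 = 39.65.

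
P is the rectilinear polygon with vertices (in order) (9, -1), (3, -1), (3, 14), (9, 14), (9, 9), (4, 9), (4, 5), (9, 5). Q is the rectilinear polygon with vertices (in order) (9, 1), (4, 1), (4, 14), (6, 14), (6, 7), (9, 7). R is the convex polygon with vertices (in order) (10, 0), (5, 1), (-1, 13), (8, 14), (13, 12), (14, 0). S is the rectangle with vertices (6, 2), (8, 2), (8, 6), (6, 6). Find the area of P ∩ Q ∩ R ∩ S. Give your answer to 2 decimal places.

6.00

The intersection is the polygon with vertices (8,5), (8,2), (6,2), (6,5).
By the shoelace formula its area is 6.00.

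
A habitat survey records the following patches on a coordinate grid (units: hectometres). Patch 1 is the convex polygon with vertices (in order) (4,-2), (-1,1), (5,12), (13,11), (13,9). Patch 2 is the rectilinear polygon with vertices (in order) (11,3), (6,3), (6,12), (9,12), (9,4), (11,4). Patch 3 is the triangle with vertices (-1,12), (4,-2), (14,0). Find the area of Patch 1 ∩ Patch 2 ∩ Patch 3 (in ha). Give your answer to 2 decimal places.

The intersection is the polygon with vertices (8.091,3), (6,3), (6,6.4), (8.945,4.044).
By the shoelace formula its area is 6.10.

6.10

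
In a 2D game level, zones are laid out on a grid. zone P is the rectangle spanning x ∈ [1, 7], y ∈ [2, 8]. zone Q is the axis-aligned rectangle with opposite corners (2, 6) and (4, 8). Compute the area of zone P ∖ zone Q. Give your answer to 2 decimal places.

|zone P∩zone Q|: x∈[2,4], y∈[6,8] → 2·2 = 4.
|zone P| = 36.
|zone P ∖ zone Q| = |zone P| − |zone P∩zone Q| = 36 − 4 = 32.00.

32.00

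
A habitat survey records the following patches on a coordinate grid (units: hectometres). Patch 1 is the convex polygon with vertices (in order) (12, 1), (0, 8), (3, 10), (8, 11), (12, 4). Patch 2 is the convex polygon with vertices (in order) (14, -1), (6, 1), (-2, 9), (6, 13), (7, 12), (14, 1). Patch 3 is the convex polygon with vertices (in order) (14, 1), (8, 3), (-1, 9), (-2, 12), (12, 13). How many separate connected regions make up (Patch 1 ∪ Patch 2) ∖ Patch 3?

2

(Patch 1 ∪ Patch 2) ∖ Patch 3 splits into 2 disjoint pieces (area 35.2143, area 0.3).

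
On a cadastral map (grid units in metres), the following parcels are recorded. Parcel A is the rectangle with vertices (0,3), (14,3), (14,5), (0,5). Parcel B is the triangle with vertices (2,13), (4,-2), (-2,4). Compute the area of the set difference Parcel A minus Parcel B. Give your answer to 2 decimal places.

|Parcel A| = 28, |Parcel A∩Parcel B| = 6.4.
|Parcel A ∖ Parcel B| = |Parcel A| − |Parcel A∩Parcel B| = 28 − 6.4 = 21.60.

21.60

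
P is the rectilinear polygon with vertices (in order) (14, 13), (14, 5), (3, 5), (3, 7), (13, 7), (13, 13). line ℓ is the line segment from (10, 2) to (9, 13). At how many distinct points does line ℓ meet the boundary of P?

2

The segment meets the boundary at (9.545,7), (9.727,5).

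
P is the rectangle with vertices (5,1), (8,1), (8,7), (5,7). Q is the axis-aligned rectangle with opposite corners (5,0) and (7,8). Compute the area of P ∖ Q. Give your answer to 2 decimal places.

6.00

|P∩Q|: x∈[5,7], y∈[1,7] → 2·6 = 12.
|P| = 18.
|P ∖ Q| = |P| − |P∩Q| = 18 − 12 = 6.00.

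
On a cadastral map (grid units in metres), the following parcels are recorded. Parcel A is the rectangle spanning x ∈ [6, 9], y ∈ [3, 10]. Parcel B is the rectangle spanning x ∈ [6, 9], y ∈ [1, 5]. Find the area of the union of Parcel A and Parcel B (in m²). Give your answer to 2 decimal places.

27.00

By inclusion–exclusion:
Individual areas: |Parcel A| = 21, |Parcel B| = 12.
|Parcel A∩Parcel B|: x∈[6,9], y∈[3,5] → 3·2 = 6.
|Parcel A ∪ Parcel B| = 33 − 6 = 27.00.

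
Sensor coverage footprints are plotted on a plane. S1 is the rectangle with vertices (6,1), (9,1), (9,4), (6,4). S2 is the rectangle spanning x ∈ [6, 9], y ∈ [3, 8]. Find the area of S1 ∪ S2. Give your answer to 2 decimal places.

By inclusion–exclusion:
Individual areas: |S1| = 9, |S2| = 15.
|S1∩S2|: x∈[6,9], y∈[3,4] → 3·1 = 3.
|S1 ∪ S2| = 24 − 3 = 21.00.

21.00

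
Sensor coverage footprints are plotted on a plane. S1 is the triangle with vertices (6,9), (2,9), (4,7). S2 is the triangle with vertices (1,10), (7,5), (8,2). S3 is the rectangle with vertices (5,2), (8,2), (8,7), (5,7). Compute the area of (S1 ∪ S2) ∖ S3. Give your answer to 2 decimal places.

5.76

|S1 ∪ S2| = 9.7818.
|(S1 ∪ S2) ∩ S3| = 4.0238.
|(S1 ∪ S2) ∖ S3| = 9.7818 − 4.0238 = 5.76.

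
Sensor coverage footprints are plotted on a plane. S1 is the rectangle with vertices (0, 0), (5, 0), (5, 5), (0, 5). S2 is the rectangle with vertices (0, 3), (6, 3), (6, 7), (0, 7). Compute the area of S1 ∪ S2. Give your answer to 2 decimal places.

By inclusion–exclusion:
Individual areas: |S1| = 25, |S2| = 24.
|S1∩S2|: x∈[0,5], y∈[3,5] → 5·2 = 10.
|S1 ∪ S2| = 49 − 10 = 39.00.

39.00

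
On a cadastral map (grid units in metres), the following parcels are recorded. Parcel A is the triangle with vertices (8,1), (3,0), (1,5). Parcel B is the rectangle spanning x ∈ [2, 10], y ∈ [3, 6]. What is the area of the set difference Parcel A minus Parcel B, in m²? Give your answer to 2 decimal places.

11.71

|Parcel A| = 13.5, |Parcel A∩Parcel B| = 1.7857.
|Parcel A ∖ Parcel B| = |Parcel A| − |Parcel A∩Parcel B| = 13.5 − 1.7857 = 11.71.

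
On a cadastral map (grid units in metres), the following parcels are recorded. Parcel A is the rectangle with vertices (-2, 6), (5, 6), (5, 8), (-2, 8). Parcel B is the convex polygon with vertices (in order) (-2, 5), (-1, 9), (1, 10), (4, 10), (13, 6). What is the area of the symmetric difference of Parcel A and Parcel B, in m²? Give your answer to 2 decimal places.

|Parcel A| = 14, |Parcel B| = 45.5, |Parcel A∩Parcel B| = 13.
|Parcel A △ Parcel B| = |Parcel A| + |Parcel B| − 2·|Parcel A∩Parcel B| = 14 + 45.5 − 26 = 33.50.

33.50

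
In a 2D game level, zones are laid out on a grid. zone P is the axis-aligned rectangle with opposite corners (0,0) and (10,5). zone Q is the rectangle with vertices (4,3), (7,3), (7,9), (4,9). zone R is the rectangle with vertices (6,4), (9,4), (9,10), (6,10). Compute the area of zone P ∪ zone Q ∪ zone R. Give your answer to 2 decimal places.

73.00

By inclusion–exclusion:
Individual areas: |zone P| = 50, |zone Q| = 18, |zone R| = 18.
|zone P∩zone Q|: x∈[4,7], y∈[3,5] → 3·2 = 6.
|zone P∩zone R|: x∈[6,9], y∈[4,5] → 3·1 = 3.
|zone Q∩zone R|: x∈[6,7], y∈[4,9] → 1·5 = 5.
|zone P∩zone Q∩zone R| = 1.
|zone P ∪ zone Q ∪ zone R| = 86 − 14 + 1 = 73.00.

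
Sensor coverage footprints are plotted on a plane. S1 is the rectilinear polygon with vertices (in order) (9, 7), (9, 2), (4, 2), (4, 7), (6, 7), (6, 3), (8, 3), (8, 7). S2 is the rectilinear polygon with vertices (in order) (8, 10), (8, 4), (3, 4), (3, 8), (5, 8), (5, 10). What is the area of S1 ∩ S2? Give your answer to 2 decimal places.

6.00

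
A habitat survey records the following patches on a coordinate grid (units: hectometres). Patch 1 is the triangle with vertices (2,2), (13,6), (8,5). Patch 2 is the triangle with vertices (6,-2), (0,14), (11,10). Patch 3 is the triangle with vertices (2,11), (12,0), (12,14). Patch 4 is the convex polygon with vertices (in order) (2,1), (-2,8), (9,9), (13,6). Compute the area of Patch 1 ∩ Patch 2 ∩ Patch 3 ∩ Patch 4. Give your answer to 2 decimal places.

0.73

The intersection is the polygon with vertices (9,5.2), (8.679,4.429), (8.149,4.236), (7.625,4.812), (8,5).
By the shoelace formula its area is 0.73.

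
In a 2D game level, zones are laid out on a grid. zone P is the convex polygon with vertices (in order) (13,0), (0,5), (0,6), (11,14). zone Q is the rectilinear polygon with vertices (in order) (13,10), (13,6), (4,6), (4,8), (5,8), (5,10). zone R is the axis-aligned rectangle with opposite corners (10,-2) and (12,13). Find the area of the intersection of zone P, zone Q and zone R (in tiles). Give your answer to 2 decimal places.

The intersection is the polygon with vertices (11.571,10), (12,7), (12,6), (10,6), (10,10).
By the shoelace formula its area is 7.36.

7.36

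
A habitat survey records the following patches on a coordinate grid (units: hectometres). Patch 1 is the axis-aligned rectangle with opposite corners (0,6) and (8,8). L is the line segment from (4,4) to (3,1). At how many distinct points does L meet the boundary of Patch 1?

0

The segment lies entirely outside Patch 1 and never meets its boundary.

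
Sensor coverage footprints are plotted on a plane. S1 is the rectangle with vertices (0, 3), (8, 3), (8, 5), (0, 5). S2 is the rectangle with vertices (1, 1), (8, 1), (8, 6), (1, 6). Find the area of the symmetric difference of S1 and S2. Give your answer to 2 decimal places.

|S1∩S2|: x∈[1,8], y∈[3,5] → 7·2 = 14.
|S1 △ S2| = |S1| + |S2| − 2·|S1∩S2| = 16 + 35 − 28 = 23.00.

23.00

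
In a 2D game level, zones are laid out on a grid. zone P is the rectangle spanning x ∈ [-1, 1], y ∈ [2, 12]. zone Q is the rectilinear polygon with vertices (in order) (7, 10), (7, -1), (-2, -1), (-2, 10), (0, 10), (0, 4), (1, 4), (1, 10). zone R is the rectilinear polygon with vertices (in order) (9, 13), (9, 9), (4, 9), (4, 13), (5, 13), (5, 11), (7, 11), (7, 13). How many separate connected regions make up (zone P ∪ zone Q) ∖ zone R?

1

(zone P ∪ zone Q) ∖ zone R is a single connected region.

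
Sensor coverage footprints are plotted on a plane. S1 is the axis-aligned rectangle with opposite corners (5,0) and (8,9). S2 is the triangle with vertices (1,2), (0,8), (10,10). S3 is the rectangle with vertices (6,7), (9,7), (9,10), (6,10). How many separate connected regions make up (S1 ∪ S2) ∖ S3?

(S1 ∪ S2) ∖ S3 splits into 2 disjoint pieces (area 45.4889, area 0.3444).

2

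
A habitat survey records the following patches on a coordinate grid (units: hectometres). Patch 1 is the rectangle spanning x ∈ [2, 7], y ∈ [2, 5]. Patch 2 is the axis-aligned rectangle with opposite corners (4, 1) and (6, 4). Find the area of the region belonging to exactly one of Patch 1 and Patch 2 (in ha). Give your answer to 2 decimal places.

|Patch 1∩Patch 2|: x∈[4,6], y∈[2,4] → 2·2 = 4.
|Patch 1 △ Patch 2| = |Patch 1| + |Patch 2| − 2·|Patch 1∩Patch 2| = 15 + 6 − 8 = 13.00.

13.00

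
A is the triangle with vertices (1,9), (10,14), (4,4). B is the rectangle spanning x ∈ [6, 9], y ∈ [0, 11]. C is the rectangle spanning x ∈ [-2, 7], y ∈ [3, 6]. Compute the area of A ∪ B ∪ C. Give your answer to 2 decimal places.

80.57

By inclusion–exclusion:
Individual areas: |A| = 30, |B| = 33, |C| = 27.
|A∩B| = 4.0333.
|A∩C| = 2.4.
|B∩C|: x∈[6,7], y∈[3,6] → 1·3 = 3.
|A∩B∩C| = 0.
|A ∪ B ∪ C| = 90 − 9.4333 + 0 = 80.57.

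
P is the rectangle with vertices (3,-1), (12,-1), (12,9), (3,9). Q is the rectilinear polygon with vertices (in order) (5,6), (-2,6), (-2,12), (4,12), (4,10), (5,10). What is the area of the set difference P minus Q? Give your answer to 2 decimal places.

84.00

|P| = 90, |P∩Q| = 6.
|P ∖ Q| = |P| − |P∩Q| = 90 − 6 = 84.00.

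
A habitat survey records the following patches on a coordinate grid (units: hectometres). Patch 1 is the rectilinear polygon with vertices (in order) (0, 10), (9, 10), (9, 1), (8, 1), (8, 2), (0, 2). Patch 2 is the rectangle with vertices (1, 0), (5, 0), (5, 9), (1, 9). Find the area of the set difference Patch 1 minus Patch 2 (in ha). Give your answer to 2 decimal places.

|Patch 1| = 73, |Patch 1∩Patch 2| = 28.
|Patch 1 ∖ Patch 2| = |Patch 1| − |Patch 1∩Patch 2| = 73 − 28 = 45.00.

45.00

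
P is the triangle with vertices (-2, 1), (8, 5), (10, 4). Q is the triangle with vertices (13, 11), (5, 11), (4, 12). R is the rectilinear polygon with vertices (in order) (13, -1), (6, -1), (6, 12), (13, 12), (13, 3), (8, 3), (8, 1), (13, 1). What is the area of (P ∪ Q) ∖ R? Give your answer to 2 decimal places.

|P ∪ Q| = 13.
|(P ∪ Q) ∩ R| = 6.9222.
|(P ∪ Q) ∖ R| = 13 − 6.9222 = 6.08.

6.08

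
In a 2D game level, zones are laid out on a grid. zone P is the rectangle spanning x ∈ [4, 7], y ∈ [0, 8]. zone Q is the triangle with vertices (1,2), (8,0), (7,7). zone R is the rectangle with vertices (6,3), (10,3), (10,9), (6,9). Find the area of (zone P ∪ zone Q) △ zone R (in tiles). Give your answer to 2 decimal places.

44.11

|zone P ∪ zone Q| = 32.3929.
|(zone P ∪ zone Q) ∩ zone R| = 6.1429.
|(zone P ∪ zone Q) △ zone R| = 32.3929 + 24 − 12.2857 = 44.11.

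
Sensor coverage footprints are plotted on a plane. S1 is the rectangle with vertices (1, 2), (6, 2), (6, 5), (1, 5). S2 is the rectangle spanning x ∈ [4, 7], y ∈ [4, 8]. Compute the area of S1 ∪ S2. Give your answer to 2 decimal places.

By inclusion–exclusion:
Individual areas: |S1| = 15, |S2| = 12.
|S1∩S2|: x∈[4,6], y∈[4,5] → 2·1 = 2.
|S1 ∪ S2| = 27 − 2 = 25.00.

25.00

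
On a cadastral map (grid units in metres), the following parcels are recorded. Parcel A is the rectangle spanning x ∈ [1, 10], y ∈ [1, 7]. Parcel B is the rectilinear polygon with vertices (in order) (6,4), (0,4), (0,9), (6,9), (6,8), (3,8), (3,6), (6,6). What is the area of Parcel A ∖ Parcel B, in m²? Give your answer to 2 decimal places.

|Parcel A| = 54, |Parcel A∩Parcel B| = 12.
|Parcel A ∖ Parcel B| = |Parcel A| − |Parcel A∩Parcel B| = 54 − 12 = 42.00.

42.00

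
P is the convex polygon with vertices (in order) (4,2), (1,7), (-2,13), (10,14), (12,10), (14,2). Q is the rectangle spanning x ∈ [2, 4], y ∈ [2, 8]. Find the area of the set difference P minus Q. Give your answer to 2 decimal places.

|P| = 134.5, |P∩Q| = 8.6667.
|P ∖ Q| = |P| − |P∩Q| = 134.5 − 8.6667 = 125.83.

125.83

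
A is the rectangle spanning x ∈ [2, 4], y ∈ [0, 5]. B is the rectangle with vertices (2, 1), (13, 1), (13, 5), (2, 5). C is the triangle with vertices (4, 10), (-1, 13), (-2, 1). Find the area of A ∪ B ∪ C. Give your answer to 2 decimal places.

77.50

By inclusion–exclusion:
Individual areas: |A| = 10, |B| = 44, |C| = 31.5.
|A∩B|: x∈[2,4], y∈[1,5] → 2·4 = 8.
|A∩C| = 0.
|B∩C| = 0.
|A∩B∩C| = 0.
|A ∪ B ∪ C| = 85.5 − 8 + 0 = 77.50.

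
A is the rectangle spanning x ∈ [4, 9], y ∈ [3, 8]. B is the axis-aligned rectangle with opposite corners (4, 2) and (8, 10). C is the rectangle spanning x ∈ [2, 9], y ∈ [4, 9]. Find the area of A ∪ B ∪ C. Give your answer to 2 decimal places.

48.00

By inclusion–exclusion:
Individual areas: |A| = 25, |B| = 32, |C| = 35.
|A∩B|: x∈[4,8], y∈[3,8] → 4·5 = 20.
|A∩C|: x∈[4,9], y∈[4,8] → 5·4 = 20.
|B∩C|: x∈[4,8], y∈[4,9] → 4·5 = 20.
|A∩B∩C| = 16.
|A ∪ B ∪ C| = 92 − 60 + 16 = 48.00.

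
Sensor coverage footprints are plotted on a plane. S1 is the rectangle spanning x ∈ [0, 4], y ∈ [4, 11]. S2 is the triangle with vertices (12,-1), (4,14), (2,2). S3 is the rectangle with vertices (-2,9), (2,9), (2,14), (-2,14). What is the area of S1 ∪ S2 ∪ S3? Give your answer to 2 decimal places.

99.42

By inclusion–exclusion:
Individual areas: |S1| = 28, |S2| = 63, |S3| = 20.
|S1∩S2| = 7.5833.
|S1∩S3|: x∈[0,2], y∈[9,11] → 2·2 = 4.
|S2∩S3| = 0.
|S1∩S2∩S3| = 0.
|S1 ∪ S2 ∪ S3| = 111 − 11.5833 + 0 = 99.42.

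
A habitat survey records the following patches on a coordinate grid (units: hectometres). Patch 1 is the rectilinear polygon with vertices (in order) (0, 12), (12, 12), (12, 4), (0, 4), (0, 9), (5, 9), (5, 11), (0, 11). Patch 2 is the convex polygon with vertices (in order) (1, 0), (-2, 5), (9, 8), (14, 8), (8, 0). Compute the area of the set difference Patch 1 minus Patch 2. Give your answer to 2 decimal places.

|Patch 1| = 86, |Patch 1∩Patch 2| = 36.2879.
|Patch 1 ∖ Patch 2| = |Patch 1| − |Patch 1∩Patch 2| = 86 − 36.2879 = 49.71.

49.71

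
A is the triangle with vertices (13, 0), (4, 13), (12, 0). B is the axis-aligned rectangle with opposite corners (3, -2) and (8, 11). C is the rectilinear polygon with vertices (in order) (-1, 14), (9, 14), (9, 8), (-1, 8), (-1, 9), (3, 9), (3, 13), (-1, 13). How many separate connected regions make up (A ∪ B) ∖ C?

(A ∪ B) ∖ C is a single connected region.

1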